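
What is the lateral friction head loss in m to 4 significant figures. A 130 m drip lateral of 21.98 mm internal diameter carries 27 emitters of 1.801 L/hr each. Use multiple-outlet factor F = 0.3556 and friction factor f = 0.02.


Approach: apply Darcy-Weisbach with the multiple-outlet F-factor, Q = n*q/(3600*1000) m^3/s; v = Q/A; hf = F*f*(L/D)*(v^2/(2g)).
Q = 27*1.801/(3600*1000) = 1.35075e-05 m^3/s
A = pi*(21.98e-3/2)^2 = 3.79442e-04 m^2, so v = Q/A = 0.0355983 m/s
hf = 0.3556*0.02*(130/0.02198)*(0.0355983^2/(2*9.81)) = 0.002717 m
Therefore the lateral friction head loss = 0.002717 m.


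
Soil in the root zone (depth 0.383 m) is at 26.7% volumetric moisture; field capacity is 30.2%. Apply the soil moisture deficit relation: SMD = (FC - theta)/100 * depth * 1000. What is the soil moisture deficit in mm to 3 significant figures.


SMD = (30.2 - 26.7)/100 * 0.383 * 1000 = 13.4 mm
Therefore the soil moisture deficit = 13.4 mm.


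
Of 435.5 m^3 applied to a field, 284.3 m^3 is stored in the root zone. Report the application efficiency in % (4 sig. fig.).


Approach: apply the application efficiency ratio, Ea = (stored/applied)*100.
Ea = (284.3/435.5)*100 = 65.28 %
Therefore the application efficiency = 65.28 %.


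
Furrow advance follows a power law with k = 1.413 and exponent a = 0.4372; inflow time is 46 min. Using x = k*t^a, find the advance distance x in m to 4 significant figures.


x = 1.413 * 46^0.4372 = 7.535 m
Therefore the advance distance x = 7.535 m.


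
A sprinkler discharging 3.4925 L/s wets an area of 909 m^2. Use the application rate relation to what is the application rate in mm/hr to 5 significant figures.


Approach: apply the application rate relation, rate = (Q/A)*3600.
rate = (3.4925 / 909) * 3600 = 13.832 mm/hr
Therefore the application rate = 13.832 mm/hr.


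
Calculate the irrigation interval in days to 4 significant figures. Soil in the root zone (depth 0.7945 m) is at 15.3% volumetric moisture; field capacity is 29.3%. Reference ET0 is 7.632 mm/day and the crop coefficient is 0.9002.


Approach: apply soil-water budget scheduling, SMD = (FC-theta)/100*depth*1000; ETc = ET0*Kc; interval = SMD/ETc.
Step 1 — soil moisture deficit:
  SMD = (29.3 - 15.3)/100 * 0.7945 * 1000 = 111.230 mm
Step 2 — daily crop ET (ETc = ET0*Kc):
  ETc = 7.632 * 0.9002 = 6.87033 mm/day
Step 3 — irrigation interval (SMD/ETc):
  interval = 111.230 / 6.87033 = 16.19 days
Therefore the irrigation interval = 16.19 days.


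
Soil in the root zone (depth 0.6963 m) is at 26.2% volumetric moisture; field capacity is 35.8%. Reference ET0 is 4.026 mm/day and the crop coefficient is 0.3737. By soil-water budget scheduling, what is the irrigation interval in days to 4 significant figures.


Approach: apply soil-water budget scheduling, SMD = (FC-theta)/100*depth*1000; ETc = ET0*Kc; interval = SMD/ETc.
Step 1 — soil moisture deficit:
  SMD = (35.8 - 26.2)/100 * 0.6963 * 1000 = 66.8448 mm
Step 2 — daily crop ET (ETc = ET0*Kc):
  ETc = 4.026 * 0.3737 = 1.50452 mm/day
Step 3 — irrigation interval (SMD/ETc):
  interval = 66.8448 / 1.50452 = 44.43 days
Therefore the irrigation interval = 44.43 days.


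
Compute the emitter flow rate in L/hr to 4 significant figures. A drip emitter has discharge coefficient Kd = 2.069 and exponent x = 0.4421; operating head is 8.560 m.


Approach: apply the emitter characteristic equation, q = Kd * h^x.
q = 2.069 * 8.560^0.4421 = 5.346 L/hr
Therefore the emitter flow rate = 5.346 L/hr.


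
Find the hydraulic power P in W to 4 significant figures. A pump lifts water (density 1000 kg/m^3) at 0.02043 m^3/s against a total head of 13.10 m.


Approach: apply the hydraulic power relation, P = rho*g*Q*H.
P = 1000 * 9.81 * 0.02043 * 13.10 = 2625 W
Therefore the hydraulic power P = 2625 W.


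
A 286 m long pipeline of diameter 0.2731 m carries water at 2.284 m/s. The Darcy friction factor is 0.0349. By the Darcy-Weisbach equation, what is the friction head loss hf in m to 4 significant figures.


Approach: apply the Darcy-Weisbach equation, hf = f*(L/D)*(v^2/(2g)).
hf = 0.0349 * (286/0.2731) * (2.284^2 / (2*9.81))
hf = 9.718 m
Therefore the friction head loss hf = 9.718 m.


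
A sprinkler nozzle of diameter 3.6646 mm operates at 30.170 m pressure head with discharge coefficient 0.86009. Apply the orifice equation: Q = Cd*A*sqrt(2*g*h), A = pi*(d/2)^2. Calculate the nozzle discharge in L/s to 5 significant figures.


A = pi*(3.6646e-3/2)^2 = 1.054734e-05 m^2
Q = 0.86009 * 1.054734e-05 * sqrt(2*9.81*30.170) * 1000 = 0.22071 L/s
Therefore the nozzle discharge = 0.22071 L/s.


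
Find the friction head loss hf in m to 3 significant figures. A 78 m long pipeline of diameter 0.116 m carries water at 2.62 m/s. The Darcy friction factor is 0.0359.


Approach: apply the Darcy-Weisbach equation, hf = f*(L/D)*(v^2/(2g)).
hf = 0.0359 * (78/0.116) * (2.62^2 / (2*9.81))
hf = 8.45 m
Therefore the friction head loss hf = 8.45 m.


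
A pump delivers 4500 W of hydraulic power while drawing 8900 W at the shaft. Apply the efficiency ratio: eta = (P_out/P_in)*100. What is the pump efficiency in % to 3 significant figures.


eta = (4500 / 8900) * 100 = 50.6 %
Therefore the pump efficiency = 50.6 %.


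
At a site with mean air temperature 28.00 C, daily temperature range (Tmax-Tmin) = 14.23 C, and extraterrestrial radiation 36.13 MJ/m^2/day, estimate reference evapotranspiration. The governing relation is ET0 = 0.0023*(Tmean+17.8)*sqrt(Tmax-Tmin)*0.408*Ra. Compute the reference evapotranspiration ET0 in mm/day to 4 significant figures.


ET0 = 0.0023*(28.00+17.8)*sqrt(14.23)*0.408*36.13 = 5.858 mm/day
Therefore the reference evapotranspiration ET0 = 5.858 mm/day.


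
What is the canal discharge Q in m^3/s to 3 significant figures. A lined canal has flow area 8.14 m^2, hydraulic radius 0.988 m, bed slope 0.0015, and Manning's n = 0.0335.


Approach: apply Manning's equation, Q = (1/n)*A*R^(2/3)*S^(1/2).
Q = (1/0.0335) * 8.14 * 0.988^(2/3) * 0.0015^(1/2) = 9.34 m^3/s
Therefore the canal discharge Q = 9.34 m^3/s.


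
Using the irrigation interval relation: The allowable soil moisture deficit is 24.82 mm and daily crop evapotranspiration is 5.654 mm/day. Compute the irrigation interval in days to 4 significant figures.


Approach: apply the irrigation interval relation, interval = SMD / ETc.
interval = 24.82 / 5.654 = 4.390 days
Therefore the irrigation interval = 4.390 days.


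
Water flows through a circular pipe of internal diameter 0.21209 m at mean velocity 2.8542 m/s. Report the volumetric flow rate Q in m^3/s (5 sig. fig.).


Approach: apply the continuity equation for pipe flow, Q = A * v with A = pi*(D/2)^2.
A = pi*(0.21209/2)^2 = 0.03532891 m^2
Q = 0.03532891 * 2.8542 = 0.10084 m^3/s
Therefore the volumetric flow rate Q = 0.10084 m^3/s.


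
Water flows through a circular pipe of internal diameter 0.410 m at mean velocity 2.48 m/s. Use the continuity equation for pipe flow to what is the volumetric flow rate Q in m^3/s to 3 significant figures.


Approach: apply the continuity equation for pipe flow, Q = A * v with A = pi*(D/2)^2.
A = pi*(0.410/2)^2 = 0.13203 m^2
Q = 0.13203 * 2.48 = 0.327 m^3/s
Therefore the volumetric flow rate Q = 0.327 m^3/s.


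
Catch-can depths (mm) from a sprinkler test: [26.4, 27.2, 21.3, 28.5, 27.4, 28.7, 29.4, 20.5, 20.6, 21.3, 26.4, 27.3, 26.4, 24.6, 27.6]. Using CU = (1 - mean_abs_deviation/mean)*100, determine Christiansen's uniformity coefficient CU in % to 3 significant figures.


mean = 25.573 mm
mean |d_i - mean| = 2.6089 mm
CU = (1 - 2.6089/25.573)*100 = 89.8 %
Therefore Christiansen's uniformity coefficient CU = 89.8 %.


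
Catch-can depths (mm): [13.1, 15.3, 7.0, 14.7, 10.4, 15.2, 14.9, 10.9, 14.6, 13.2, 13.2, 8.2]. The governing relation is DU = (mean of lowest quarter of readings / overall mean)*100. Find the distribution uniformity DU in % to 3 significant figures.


sorted lowest 3 of 12: [7.0, 8.2, 10.4] -> mean = 8.5333 mm
overall mean = 12.558 mm
DU = (8.5333/12.558)*100 = 67.9 %
Therefore the distribution uniformity DU = 67.9 %.


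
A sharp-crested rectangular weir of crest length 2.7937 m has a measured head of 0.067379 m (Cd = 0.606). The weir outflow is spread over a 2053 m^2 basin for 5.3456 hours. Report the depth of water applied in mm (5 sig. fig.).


Approach: apply the rectangular weir equation with a volume-to-depth conversion, Q = (2/3)*Cd*L*sqrt(2g)*H^1.5; d = Q*t/A * 1000.
Step 1 — weir discharge:
  Q = (2/3)*0.606*2.7937*sqrt(2*9.81)*0.067379^1.5 = 0.08743745 m^3/s
Step 2 — volume: V = 0.08743745 * 5.3456*3600 = 1682.660 m^3
Step 3 — depth: d = V/A * 1000 = 1682.660/2053 * 1000 = 819.61 mm
Therefore the depth of water applied = 819.61 mm.


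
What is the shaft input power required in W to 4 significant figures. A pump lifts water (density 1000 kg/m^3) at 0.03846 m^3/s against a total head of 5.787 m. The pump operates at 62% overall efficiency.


Approach: apply hydraulic power then efficiency conversion, P = rho*g*Q*H; P_in = P/eta.
Step 1 — hydraulic power (P = rho*g*Q*H):
  P = 1000 * 9.81 * 0.03846 * 5.787 = 2183.39 W
Step 2 — input power: P_in = P/eta = 2183.39 / 0.62 = 3522 W
Therefore the shaft input power required = 3522 W.


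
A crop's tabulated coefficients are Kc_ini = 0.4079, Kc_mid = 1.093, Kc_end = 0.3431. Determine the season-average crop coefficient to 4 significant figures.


Approach: apply a simple seasonal average, Kc_avg = (Kc_ini + Kc_mid + Kc_end)/3.
Kc_avg = (0.4079 + 1.093 + 0.3431)/3 = 0.6147
Therefore the season-average crop coefficient = 0.6147.


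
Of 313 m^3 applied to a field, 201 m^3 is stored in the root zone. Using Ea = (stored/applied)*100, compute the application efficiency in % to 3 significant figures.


Ea = (201/313)*100 = 64.2 %
Therefore the application efficiency = 64.2 %.


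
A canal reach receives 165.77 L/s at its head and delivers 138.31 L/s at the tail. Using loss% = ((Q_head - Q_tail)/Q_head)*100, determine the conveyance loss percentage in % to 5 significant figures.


loss = ((165.77 - 138.31)/165.77)*100 = 16.565 %
Therefore the conveyance loss percentage = 16.565 %.


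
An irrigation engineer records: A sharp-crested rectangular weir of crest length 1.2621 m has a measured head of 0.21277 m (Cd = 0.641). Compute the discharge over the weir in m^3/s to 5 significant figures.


Approach: apply the rectangular weir equation, Q = (2/3)*Cd*L*sqrt(2g)*H^1.5.
Q = (2/3)*0.641*1.2621*sqrt(2*9.81)*0.21277^1.5 = 0.23446 m^3/s
Therefore the discharge over the weir = 0.23446 m^3/s.


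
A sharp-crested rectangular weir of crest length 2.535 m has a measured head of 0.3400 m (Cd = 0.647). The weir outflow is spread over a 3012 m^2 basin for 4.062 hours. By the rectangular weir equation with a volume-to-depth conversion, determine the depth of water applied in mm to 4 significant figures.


Approach: apply the rectangular weir equation with a volume-to-depth conversion, Q = (2/3)*Cd*L*sqrt(2g)*H^1.5; d = Q*t/A * 1000.
Step 1 — weir discharge:
  Q = (2/3)*0.647*2.535*sqrt(2*9.81)*0.3400^1.5 = 0.960194 m^3/s
Step 2 — volume: V = 0.960194 * 4.062*3600 = 14041.1 m^3
Step 3 — depth: d = V/A * 1000 = 14041.1/3012 * 1000 = 4662 mm
Therefore the depth of water applied = 4662 mm.


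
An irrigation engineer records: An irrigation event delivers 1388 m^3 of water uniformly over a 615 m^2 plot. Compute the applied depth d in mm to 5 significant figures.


Approach: apply depth from volume over area, d = (V/A)*1000.
d = (1388 / 615) * 1000 = 2256.9 mm
Therefore the applied depth d = 2256.9 mm.


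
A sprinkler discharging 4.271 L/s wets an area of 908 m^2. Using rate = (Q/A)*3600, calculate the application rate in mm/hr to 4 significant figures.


rate = (4.271 / 908) * 3600 = 16.93 mm/hr
Therefore the application rate = 16.93 mm/hr.


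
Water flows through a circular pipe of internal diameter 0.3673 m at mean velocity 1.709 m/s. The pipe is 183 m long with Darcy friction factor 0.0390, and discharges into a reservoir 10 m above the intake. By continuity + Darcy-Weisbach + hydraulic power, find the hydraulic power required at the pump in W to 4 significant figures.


Approach: apply continuity + Darcy-Weisbach + hydraulic power, Q = A*v; hf = f*(L/D)*(v^2/(2g)); H = static + hf; P = rho*g*Q*H.
Step 1 — flow rate (continuity, Q = A*v):
  A = pi*(0.3673/2)^2 = 0.105958 m^2
  Q = 0.105958 * 1.709 = 0.181081 m^3/s
Step 2 — friction head loss (Darcy-Weisbach):
  hf = 0.0390 * (183/0.3673) * (1.709^2 / (2*9.81))
  hf = 2.89254 m
Step 3 — total head: H = 10 + 2.89254 = 12.8925 m
Step 4 — hydraulic power (P = rho*g*Q*H):
  P = 1000 * 9.81 * 0.181081 * 12.8925 = 22900 W
Therefore the hydraulic power required at the pump = 22900 W.


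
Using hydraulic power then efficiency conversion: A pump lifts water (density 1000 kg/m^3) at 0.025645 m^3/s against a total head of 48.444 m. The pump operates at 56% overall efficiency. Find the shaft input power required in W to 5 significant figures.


Approach: apply hydraulic power then efficiency conversion, P = rho*g*Q*H; P_in = P/eta.
Step 1 — hydraulic power (P = rho*g*Q*H):
  P = 1000 * 9.81 * 0.025645 * 48.444 = 12187.42 W
Step 2 — input power: P_in = P/eta = 12187.42 / 0.56 = 21763 W
Therefore the shaft input power required = 21763 W.


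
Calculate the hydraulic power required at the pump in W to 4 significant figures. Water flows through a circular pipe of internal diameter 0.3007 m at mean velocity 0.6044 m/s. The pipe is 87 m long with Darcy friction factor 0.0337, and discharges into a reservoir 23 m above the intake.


Approach: apply continuity + Darcy-Weisbach + hydraulic power, Q = A*v; hf = f*(L/D)*(v^2/(2g)); H = static + hf; P = rho*g*Q*H.
Step 1 — flow rate (continuity, Q = A*v):
  A = pi*(0.3007/2)^2 = 0.0710161 m^2
  Q = 0.0710161 * 0.6044 = 0.0429221 m^3/s
Step 2 — friction head loss (Darcy-Weisbach):
  hf = 0.0337 * (87/0.3007) * (0.6044^2 / (2*9.81))
  hf = 0.181537 m
Step 3 — total head: H = 23 + 0.181537 = 23.1815 m
Step 4 — hydraulic power (P = rho*g*Q*H):
  P = 1000 * 9.81 * 0.0429221 * 23.1815 = 9761 W
Therefore the hydraulic power required at the pump = 9761 W.


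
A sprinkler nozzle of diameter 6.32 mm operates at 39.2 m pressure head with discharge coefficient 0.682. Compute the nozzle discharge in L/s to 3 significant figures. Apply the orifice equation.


Approach: apply the orifice equation, Q = Cd*A*sqrt(2*g*h), A = pi*(d/2)^2.
A = pi*(6.32e-3/2)^2 = 3.1371e-05 m^2
Q = 0.682 * 3.1371e-05 * sqrt(2*9.81*39.2) * 1000 = 0.593 L/s
Therefore the nozzle discharge = 0.593 L/s.


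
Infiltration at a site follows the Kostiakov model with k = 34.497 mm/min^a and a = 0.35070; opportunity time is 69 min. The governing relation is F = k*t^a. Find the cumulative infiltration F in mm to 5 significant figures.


F = 34.497 * 69^0.35070 = 152.29 mm
Therefore the cumulative infiltration F = 152.29 mm.


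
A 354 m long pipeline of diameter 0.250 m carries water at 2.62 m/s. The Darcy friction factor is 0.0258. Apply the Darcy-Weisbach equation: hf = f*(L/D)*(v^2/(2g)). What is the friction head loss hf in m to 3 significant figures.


hf = 0.0258 * (354/0.250) * (2.62^2 / (2*9.81))
hf = 12.8 m
Therefore the friction head loss hf = 12.8 m.


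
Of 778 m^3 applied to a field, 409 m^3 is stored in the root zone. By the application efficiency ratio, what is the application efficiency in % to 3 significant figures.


Approach: apply the application efficiency ratio, Ea = (stored/applied)*100.
Ea = (409/778)*100 = 52.6 %
Therefore the application efficiency = 52.6 %.


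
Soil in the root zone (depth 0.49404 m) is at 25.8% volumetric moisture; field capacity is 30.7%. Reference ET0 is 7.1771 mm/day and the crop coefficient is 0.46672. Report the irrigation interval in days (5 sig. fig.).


Approach: apply soil-water budget scheduling, SMD = (FC-theta)/100*depth*1000; ETc = ET0*Kc; interval = SMD/ETc.
Step 1 — soil moisture deficit:
  SMD = (30.7 - 25.8)/100 * 0.49404 * 1000 = 24.20796 mm
Step 2 — daily crop ET (ETc = ET0*Kc):
  ETc = 7.1771 * 0.46672 = 3.349696 mm/day
Step 3 — irrigation interval (SMD/ETc):
  interval = 24.20796 / 3.349696 = 7.2269 days
Therefore the irrigation interval = 7.2269 days.


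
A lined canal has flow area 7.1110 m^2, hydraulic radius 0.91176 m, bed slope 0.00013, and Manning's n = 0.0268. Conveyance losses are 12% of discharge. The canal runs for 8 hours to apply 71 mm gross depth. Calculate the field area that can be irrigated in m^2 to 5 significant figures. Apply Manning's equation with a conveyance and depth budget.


Approach: apply Manning's equation with a conveyance and depth budget, Q = (1/n)*A*R^(2/3)*S^(1/2); Q_field = Q*(1-loss); Area = Q_field*t/(d/1000).
Step 1 — canal discharge (Manning's equation):
  Q = (1/0.0268) * 7.1110 * 0.91176^(2/3) * 0.00013^(1/2) = 2.844600 m^3/s
Step 2 — delivered flow: Q_field = 2.844600*(1 - 12/100) = 2.503248 m^3/s
Step 3 — volume delivered: V = 2.503248 * 8*3600 = 72093.55 m^3
Step 4 — area served: A = V / (depth/1000) = 72093.55 / 0.071 = 1015400 m^2
Therefore the field area that can be irrigated = 1015400 m^2.


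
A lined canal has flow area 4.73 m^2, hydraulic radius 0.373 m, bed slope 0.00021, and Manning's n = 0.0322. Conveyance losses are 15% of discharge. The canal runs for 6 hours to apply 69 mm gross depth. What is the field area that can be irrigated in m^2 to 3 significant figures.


Approach: apply Manning's equation with a conveyance and depth budget, Q = (1/n)*A*R^(2/3)*S^(1/2); Q_field = Q*(1-loss); Area = Q_field*t/(d/1000).
Step 1 — canal discharge (Manning's equation):
  Q = (1/0.0322) * 4.73 * 0.373^(2/3) * 0.00021^(1/2) = 1.1030 m^3/s
Step 2 — delivered flow: Q_field = 1.1030*(1 - 15/100) = 0.93758 m^3/s
Step 3 — volume delivered: V = 0.93758 * 6*3600 = 20252 m^3
Step 4 — area served: A = V / (depth/1000) = 20252 / 0.069 = 294000 m^2
Therefore the field area that can be irrigated = 294000 m^2.


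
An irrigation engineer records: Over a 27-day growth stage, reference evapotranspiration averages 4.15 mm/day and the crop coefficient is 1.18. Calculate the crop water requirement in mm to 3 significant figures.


Approach: apply the crop water requirement relation, CWR = ET0 * Kc * days.
CWR = 4.15 * 1.18 * 27 = 132 mm
Therefore the crop water requirement = 132 mm.


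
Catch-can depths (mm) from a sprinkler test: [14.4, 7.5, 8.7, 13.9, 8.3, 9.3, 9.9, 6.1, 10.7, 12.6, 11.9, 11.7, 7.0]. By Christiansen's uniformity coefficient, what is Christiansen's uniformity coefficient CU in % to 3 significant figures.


Approach: apply Christiansen's uniformity coefficient, CU = (1 - mean_abs_deviation/mean)*100.
mean = 10.154 mm
mean |d_i - mean| = 2.1964 mm
CU = (1 - 2.1964/10.154)*100 = 78.4 %
Therefore Christiansen's uniformity coefficient CU = 78.4 %.


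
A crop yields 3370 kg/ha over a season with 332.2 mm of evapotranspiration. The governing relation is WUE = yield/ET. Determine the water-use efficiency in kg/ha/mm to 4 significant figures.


WUE = 3370 / 332.2 = 10.14 kg/ha/mm
Therefore the water-use efficiency = 10.14 kg/ha/mm.


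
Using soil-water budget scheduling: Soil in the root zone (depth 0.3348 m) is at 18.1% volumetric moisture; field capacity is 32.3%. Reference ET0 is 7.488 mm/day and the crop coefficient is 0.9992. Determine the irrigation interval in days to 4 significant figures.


Approach: apply soil-water budget scheduling, SMD = (FC-theta)/100*depth*1000; ETc = ET0*Kc; interval = SMD/ETc.
Step 1 — soil moisture deficit:
  SMD = (32.3 - 18.1)/100 * 0.3348 * 1000 = 47.5416 mm
Step 2 — daily crop ET (ETc = ET0*Kc):
  ETc = 7.488 * 0.9992 = 7.48201 mm/day
Step 3 — irrigation interval (SMD/ETc):
  interval = 47.5416 / 7.48201 = 6.354 days
Therefore the irrigation interval = 6.354 days.


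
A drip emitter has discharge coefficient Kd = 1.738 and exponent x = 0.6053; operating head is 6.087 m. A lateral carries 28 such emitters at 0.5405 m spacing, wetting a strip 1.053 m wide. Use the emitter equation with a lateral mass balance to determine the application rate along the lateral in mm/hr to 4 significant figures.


Approach: apply the emitter equation with a lateral mass balance, q = Kd*h^x; Q = n*q; rate = Q/(n*spacing*width).
Step 1 — single emitter flow (q = Kd*h^x):
  q = 1.738 * 6.087^0.6053 = 5.18620 L/hr
Step 2 — total lateral flow: Q = 28 * 5.18620 = 145.214 L/hr
Step 3 — wetted area: A = 28 * 0.5405 * 1.053 = 15.9361 m^2
Step 4 — application rate: Q/A = 145.214/15.9361 = 9.112 mm/hr
Therefore the application rate along the lateral = 9.112 mm/hr.


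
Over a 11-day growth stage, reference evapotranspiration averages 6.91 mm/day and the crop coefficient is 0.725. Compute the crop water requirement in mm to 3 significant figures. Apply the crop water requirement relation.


Approach: apply the crop water requirement relation, CWR = ET0 * Kc * days.
CWR = 6.91 * 0.725 * 11 = 55.1 mm
Therefore the crop water requirement = 55.1 mm.


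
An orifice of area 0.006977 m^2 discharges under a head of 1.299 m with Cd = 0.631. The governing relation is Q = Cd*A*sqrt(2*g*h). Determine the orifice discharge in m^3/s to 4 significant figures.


Q = 0.631 * 0.006977 * sqrt(2*9.81*1.299) = 0.02223 m^3/s
Therefore the orifice discharge = 0.02223 m^3/s.


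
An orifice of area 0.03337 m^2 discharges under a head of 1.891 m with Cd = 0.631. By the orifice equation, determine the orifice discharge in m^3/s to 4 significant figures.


Approach: apply the orifice equation, Q = Cd*A*sqrt(2*g*h).
Q = 0.631 * 0.03337 * sqrt(2*9.81*1.891) = 0.1283 m^3/s
Therefore the orifice discharge = 0.1283 m^3/s.


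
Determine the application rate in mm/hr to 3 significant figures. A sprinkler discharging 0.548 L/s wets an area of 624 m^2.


Approach: apply the application rate relation, rate = (Q/A)*3600.
rate = (0.548 / 624) * 3600 = 3.16 mm/hr
Therefore the application rate = 3.16 mm/hr.


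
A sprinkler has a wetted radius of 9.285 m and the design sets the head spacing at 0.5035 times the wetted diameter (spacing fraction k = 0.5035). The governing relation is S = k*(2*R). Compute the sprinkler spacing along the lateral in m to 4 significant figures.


S = 0.5035 * (2 * 9.285) = 9.350 m
Therefore the sprinkler spacing along the lateral = 9.350 m.


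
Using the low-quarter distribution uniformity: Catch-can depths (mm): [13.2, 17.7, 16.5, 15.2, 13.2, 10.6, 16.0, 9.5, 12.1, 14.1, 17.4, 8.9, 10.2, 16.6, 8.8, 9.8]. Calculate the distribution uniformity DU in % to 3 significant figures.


Approach: apply the low-quarter distribution uniformity, DU = (mean of lowest quarter of readings / overall mean)*100.
sorted lowest 4 of 16: [8.8, 8.9, 9.5, 9.8] -> mean = 9.2500 mm
overall mean = 13.113 mm
DU = (9.2500/13.113)*100 = 70.5 %
Therefore the distribution uniformity DU = 70.5 %.


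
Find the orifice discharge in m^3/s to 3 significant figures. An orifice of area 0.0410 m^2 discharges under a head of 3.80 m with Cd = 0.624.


Approach: apply the orifice equation, Q = Cd*A*sqrt(2*g*h).
Q = 0.624 * 0.0410 * sqrt(2*9.81*3.80) = 0.221 m^3/s
Therefore the orifice discharge = 0.221 m^3/s.


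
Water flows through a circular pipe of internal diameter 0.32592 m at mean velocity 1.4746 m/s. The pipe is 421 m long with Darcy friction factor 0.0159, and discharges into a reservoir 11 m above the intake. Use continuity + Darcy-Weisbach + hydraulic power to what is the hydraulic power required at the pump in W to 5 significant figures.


Approach: apply continuity + Darcy-Weisbach + hydraulic power, Q = A*v; hf = f*(L/D)*(v^2/(2g)); H = static + hf; P = rho*g*Q*H.
Step 1 — flow rate (continuity, Q = A*v):
  A = pi*(0.32592/2)^2 = 0.08342801 m^2
  Q = 0.08342801 * 1.4746 = 0.1230229 m^3/s
Step 2 — friction head loss (Darcy-Weisbach):
  hf = 0.0159 * (421/0.32592) * (1.4746^2 / (2*9.81))
  hf = 2.276238 m
Step 3 — total head: H = 11 + 2.276238 = 13.27624 m
Step 4 — hydraulic power (P = rho*g*Q*H):
  P = 1000 * 9.81 * 0.1230229 * 13.27624 = 16022 W
Therefore the hydraulic power required at the pump = 16022 W.


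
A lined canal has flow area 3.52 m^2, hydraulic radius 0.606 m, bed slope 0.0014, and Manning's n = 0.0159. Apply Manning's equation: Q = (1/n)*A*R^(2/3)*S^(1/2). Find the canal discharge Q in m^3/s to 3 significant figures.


Q = (1/0.0159) * 3.52 * 0.606^(2/3) * 0.0014^(1/2) = 5.93 m^3/s
Therefore the canal discharge Q = 5.93 m^3/s.


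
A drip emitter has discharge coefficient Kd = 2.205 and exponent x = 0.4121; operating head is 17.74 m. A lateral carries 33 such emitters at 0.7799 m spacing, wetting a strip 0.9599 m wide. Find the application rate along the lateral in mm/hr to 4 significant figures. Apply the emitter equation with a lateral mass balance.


Approach: apply the emitter equation with a lateral mass balance, q = Kd*h^x; Q = n*q; rate = Q/(n*spacing*width).
Step 1 — single emitter flow (q = Kd*h^x):
  q = 2.205 * 17.74^0.4121 = 7.21277 L/hr
Step 2 — total lateral flow: Q = 33 * 7.21277 = 238.022 L/hr
Step 3 — wetted area: A = 33 * 0.7799 * 0.9599 = 24.7047 m^2
Step 4 — application rate: Q/A = 238.022/24.7047 = 9.635 mm/hr
Therefore the application rate along the lateral = 9.635 mm/hr.


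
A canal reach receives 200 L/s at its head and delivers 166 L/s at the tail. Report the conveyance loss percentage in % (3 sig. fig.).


Approach: apply the conveyance loss ratio, loss% = ((Q_head - Q_tail)/Q_head)*100.
loss = ((200 - 166)/200)*100 = 17.0 %
Therefore the conveyance loss percentage = 17.0 %.


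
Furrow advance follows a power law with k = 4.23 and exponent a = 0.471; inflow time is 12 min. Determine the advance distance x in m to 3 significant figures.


Approach: apply the power-law advance function, x = k*t^a.
x = 4.23 * 12^0.471 = 13.6 m
Therefore the advance distance x = 13.6 m.


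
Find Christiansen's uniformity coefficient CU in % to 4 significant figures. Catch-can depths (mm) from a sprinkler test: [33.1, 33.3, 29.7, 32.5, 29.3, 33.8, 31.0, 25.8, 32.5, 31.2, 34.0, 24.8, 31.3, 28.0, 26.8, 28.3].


Approach: apply Christiansen's uniformity coefficient, CU = (1 - mean_abs_deviation/mean)*100.
mean = 30.3375 mm
mean |d_i - mean| = 2.45781 mm
CU = (1 - 2.45781/30.3375)*100 = 91.90 %
Therefore Christiansen's uniformity coefficient CU = 91.90 %.


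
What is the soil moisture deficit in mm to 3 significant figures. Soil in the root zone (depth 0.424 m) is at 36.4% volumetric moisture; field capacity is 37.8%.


Approach: apply the soil moisture deficit relation, SMD = (FC - theta)/100 * depth * 1000.
SMD = (37.8 - 36.4)/100 * 0.424 * 1000 = 5.94 mm
Therefore the soil moisture deficit = 5.94 mm.


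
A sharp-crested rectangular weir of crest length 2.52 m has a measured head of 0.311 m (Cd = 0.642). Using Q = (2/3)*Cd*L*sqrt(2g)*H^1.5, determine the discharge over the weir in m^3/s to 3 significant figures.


Q = (2/3)*0.642*2.52*sqrt(2*9.81)*0.311^1.5 = 0.829 m^3/s
Therefore the discharge over the weir = 0.829 m^3/s.


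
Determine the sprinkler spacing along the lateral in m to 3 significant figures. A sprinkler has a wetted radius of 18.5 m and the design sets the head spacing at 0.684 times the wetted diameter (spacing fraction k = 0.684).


Approach: apply the sprinkler spacing rule (spacing as a fraction of wetted diameter), S = k*(2*R).
S = 0.684 * (2 * 18.5) = 25.3 m
Therefore the sprinkler spacing along the lateral = 25.3 m.


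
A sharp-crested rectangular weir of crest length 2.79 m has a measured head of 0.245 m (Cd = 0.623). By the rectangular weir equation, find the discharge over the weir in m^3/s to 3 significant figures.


Approach: apply the rectangular weir equation, Q = (2/3)*Cd*L*sqrt(2g)*H^1.5.
Q = (2/3)*0.623*2.79*sqrt(2*9.81)*0.245^1.5 = 0.622 m^3/s
Therefore the discharge over the weir = 0.622 m^3/s.


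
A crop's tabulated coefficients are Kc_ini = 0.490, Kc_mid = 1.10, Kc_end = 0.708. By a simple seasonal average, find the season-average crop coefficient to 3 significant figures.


Approach: apply a simple seasonal average, Kc_avg = (Kc_ini + Kc_mid + Kc_end)/3.
Kc_avg = (0.490 + 1.10 + 0.708)/3 = 0.766
Therefore the season-average crop coefficient = 0.766.


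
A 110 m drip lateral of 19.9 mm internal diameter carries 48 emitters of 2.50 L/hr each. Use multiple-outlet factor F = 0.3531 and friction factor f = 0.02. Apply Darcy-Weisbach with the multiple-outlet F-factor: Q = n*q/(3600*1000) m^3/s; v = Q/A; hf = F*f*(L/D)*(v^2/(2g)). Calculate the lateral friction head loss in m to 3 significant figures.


Q = 48*2.50/(3600*1000) = 3.3333e-05 m^3/s
A = pi*(19.9e-3/2)^2 = 3.1103e-04 m^2, so v = Q/A = 0.10717 m/s
hf = 0.3531*0.02*(110/0.0199)*(0.10717^2/(2*9.81)) = 0.0229 m
Therefore the lateral friction head loss = 0.0229 m.


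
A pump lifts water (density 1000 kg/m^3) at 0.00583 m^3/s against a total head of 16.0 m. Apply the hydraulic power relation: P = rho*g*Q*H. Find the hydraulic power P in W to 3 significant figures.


P = 1000 * 9.81 * 0.00583 * 16.0 = 915 W
Therefore the hydraulic power P = 915 W.


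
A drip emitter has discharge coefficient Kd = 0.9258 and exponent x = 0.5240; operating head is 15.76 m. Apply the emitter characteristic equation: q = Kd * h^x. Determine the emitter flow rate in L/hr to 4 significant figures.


q = 0.9258 * 15.76^0.5240 = 3.927 L/hr
Therefore the emitter flow rate = 3.927 L/hr.


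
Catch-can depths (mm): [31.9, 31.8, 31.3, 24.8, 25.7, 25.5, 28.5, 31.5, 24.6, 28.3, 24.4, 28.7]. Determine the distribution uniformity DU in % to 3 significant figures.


Approach: apply the low-quarter distribution uniformity, DU = (mean of lowest quarter of readings / overall mean)*100.
sorted lowest 3 of 12: [24.4, 24.6, 24.8] -> mean = 24.600 mm
overall mean = 28.083 mm
DU = (24.600/28.083)*100 = 87.6 %
Therefore the distribution uniformity DU = 87.6 %.


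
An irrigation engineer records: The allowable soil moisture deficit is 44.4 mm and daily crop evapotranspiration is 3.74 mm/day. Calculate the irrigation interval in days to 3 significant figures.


Approach: apply the irrigation interval relation, interval = SMD / ETc.
interval = 44.4 / 3.74 = 11.9 days
Therefore the irrigation interval = 11.9 days.


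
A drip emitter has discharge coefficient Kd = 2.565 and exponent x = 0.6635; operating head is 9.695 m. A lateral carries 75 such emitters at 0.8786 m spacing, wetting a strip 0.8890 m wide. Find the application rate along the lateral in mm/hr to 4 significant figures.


Approach: apply the emitter equation with a lateral mass balance, q = Kd*h^x; Q = n*q; rate = Q/(n*spacing*width).
Step 1 — single emitter flow (q = Kd*h^x):
  q = 2.565 * 9.695^0.6635 = 11.5788 L/hr
Step 2 — total lateral flow: Q = 75 * 11.5788 = 868.407 L/hr
Step 3 — wetted area: A = 75 * 0.8786 * 0.8890 = 58.5807 m^2
Step 4 — application rate: Q/A = 868.407/58.5807 = 14.82 mm/hr
Therefore the application rate along the lateral = 14.82 mm/hr.


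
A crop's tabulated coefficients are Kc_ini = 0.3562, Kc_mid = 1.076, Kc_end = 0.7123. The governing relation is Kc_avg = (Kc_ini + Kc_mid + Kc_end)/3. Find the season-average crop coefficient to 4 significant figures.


Kc_avg = (0.3562 + 1.076 + 0.7123)/3 = 0.7148
Therefore the season-average crop coefficient = 0.7148.


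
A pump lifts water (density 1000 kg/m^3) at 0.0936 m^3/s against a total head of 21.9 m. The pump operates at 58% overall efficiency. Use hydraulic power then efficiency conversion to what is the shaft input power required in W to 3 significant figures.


Approach: apply hydraulic power then efficiency conversion, P = rho*g*Q*H; P_in = P/eta.
Step 1 — hydraulic power (P = rho*g*Q*H):
  P = 1000 * 9.81 * 0.0936 * 21.9 = 20109 W
Step 2 — input power: P_in = P/eta = 20109 / 0.58 = 34700 W
Therefore the shaft input power required = 34700 W.


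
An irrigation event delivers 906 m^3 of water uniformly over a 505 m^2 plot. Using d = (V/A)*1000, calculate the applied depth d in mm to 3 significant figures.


d = (906 / 505) * 1000 = 1790 mm
Therefore the applied depth d = 1790 mm.


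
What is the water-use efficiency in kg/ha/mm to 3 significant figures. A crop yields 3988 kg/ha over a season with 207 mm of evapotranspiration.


Approach: apply the water-use efficiency ratio, WUE = yield/ET.
WUE = 3988 / 207 = 19.3 kg/ha/mm
Therefore the water-use efficiency = 19.3 kg/ha/mm.


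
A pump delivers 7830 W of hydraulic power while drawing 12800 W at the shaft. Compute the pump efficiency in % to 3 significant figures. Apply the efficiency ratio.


Approach: apply the efficiency ratio, eta = (P_out/P_in)*100.
eta = (7830 / 12800) * 100 = 61.2 %
Therefore the pump efficiency = 61.2 %.


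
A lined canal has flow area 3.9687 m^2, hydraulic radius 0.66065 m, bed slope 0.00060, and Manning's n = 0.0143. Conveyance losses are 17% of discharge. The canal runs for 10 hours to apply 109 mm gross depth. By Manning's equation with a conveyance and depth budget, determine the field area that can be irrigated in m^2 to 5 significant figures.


Approach: apply Manning's equation with a conveyance and depth budget, Q = (1/n)*A*R^(2/3)*S^(1/2); Q_field = Q*(1-loss); Area = Q_field*t/(d/1000).
Step 1 — canal discharge (Manning's equation):
  Q = (1/0.0143) * 3.9687 * 0.66065^(2/3) * 0.00060^(1/2) = 5.156664 m^3/s
Step 2 — delivered flow: Q_field = 5.156664*(1 - 17/100) = 4.280031 m^3/s
Step 3 — volume delivered: V = 4.280031 * 10*3600 = 154081.1 m^3
Step 4 — area served: A = V / (depth/1000) = 154081.1 / 0.109 = 1413600 m^2
Therefore the field area that can be irrigated = 1413600 m^2.


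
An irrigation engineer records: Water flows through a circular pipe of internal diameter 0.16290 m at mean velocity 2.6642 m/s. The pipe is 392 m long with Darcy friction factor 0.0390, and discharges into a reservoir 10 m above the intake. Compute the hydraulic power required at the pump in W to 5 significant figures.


Approach: apply continuity + Darcy-Weisbach + hydraulic power, Q = A*v; hf = f*(L/D)*(v^2/(2g)); H = static + hf; P = rho*g*Q*H.
Step 1 — flow rate (continuity, Q = A*v):
  A = pi*(0.16290/2)^2 = 0.02084165 m^2
  Q = 0.02084165 * 2.6642 = 0.05552632 m^3/s
Step 2 — friction head loss (Darcy-Weisbach):
  hf = 0.0390 * (392/0.16290) * (2.6642^2 / (2*9.81))
  hf = 33.95191 m
Step 3 — total head: H = 10 + 33.95191 = 43.95191 m
Step 4 — hydraulic power (P = rho*g*Q*H):
  P = 1000 * 9.81 * 0.05552632 * 43.95191 = 23941 W
Therefore the hydraulic power required at the pump = 23941 W.


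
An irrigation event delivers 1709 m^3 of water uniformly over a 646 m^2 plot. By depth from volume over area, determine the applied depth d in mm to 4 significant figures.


Approach: apply depth from volume over area, d = (V/A)*1000.
d = (1709 / 646) * 1000 = 2646 mm
Therefore the applied depth d = 2646 mm.


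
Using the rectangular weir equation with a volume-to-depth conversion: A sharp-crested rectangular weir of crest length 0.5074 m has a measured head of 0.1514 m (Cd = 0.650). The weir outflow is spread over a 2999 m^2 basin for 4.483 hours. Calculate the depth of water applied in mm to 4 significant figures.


Approach: apply the rectangular weir equation with a volume-to-depth conversion, Q = (2/3)*Cd*L*sqrt(2g)*H^1.5; d = Q*t/A * 1000.
Step 1 — weir discharge:
  Q = (2/3)*0.650*0.5074*sqrt(2*9.81)*0.1514^1.5 = 0.0573734 m^3/s
Step 2 — volume: V = 0.0573734 * 4.483*3600 = 925.938 m^3
Step 3 — depth: d = V/A * 1000 = 925.938/2999 * 1000 = 308.7 mm
Therefore the depth of water applied = 308.7 mm.


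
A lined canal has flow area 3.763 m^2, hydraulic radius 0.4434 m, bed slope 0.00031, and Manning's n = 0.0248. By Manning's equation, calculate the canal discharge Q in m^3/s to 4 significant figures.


Approach: apply Manning's equation, Q = (1/n)*A*R^(2/3)*S^(1/2).
Q = (1/0.0248) * 3.763 * 0.4434^(2/3) * 0.00031^(1/2) = 1.553 m^3/s
Therefore the canal discharge Q = 1.553 m^3/s.


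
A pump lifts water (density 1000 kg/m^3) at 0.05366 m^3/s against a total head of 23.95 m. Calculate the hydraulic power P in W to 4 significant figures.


Approach: apply the hydraulic power relation, P = rho*g*Q*H.
P = 1000 * 9.81 * 0.05366 * 23.95 = 12610 W
Therefore the hydraulic power P = 12610 W.


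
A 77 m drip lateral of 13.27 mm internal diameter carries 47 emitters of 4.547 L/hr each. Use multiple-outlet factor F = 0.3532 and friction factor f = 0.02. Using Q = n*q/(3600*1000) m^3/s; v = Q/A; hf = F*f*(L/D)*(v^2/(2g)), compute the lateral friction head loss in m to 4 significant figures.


Q = 47*4.547/(3600*1000) = 5.93636e-05 m^3/s
A = pi*(13.27e-3/2)^2 = 1.38303e-04 m^2, so v = Q/A = 0.429229 m/s
hf = 0.3532*0.02*(77/0.01327)*(0.429229^2/(2*9.81)) = 0.3849 m
Therefore the lateral friction head loss = 0.3849 m.


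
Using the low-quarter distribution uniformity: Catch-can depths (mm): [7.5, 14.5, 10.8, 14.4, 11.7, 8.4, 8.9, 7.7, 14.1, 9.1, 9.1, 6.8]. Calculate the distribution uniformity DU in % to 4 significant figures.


Approach: apply the low-quarter distribution uniformity, DU = (mean of lowest quarter of readings / overall mean)*100.
sorted lowest 3 of 12: [6.8, 7.5, 7.7] -> mean = 7.33333 mm
overall mean = 10.2500 mm
DU = (7.33333/10.2500)*100 = 71.54 %
Therefore the distribution uniformity DU = 71.54 %.


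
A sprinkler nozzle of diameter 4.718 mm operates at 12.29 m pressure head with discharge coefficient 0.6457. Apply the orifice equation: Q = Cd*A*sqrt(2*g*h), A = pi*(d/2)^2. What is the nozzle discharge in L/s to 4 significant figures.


A = pi*(4.718e-3/2)^2 = 1.74826e-05 m^2
Q = 0.6457 * 1.74826e-05 * sqrt(2*9.81*12.29) * 1000 = 0.1753 L/s
Therefore the nozzle discharge = 0.1753 L/s.


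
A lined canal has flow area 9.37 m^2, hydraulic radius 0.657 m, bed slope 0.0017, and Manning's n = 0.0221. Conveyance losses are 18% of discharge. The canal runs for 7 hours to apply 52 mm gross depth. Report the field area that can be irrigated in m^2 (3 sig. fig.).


Approach: apply Manning's equation with a conveyance and depth budget, Q = (1/n)*A*R^(2/3)*S^(1/2); Q_field = Q*(1-loss); Area = Q_field*t/(d/1000).
Step 1 — canal discharge (Manning's equation):
  Q = (1/0.0221) * 9.37 * 0.657^(2/3) * 0.0017^(1/2) = 13.211 m^3/s
Step 2 — delivered flow: Q_field = 13.211*(1 - 18/100) = 10.833 m^3/s
Step 3 — volume delivered: V = 10.833 * 7*3600 = 273000 m^3
Step 4 — area served: A = V / (depth/1000) = 273000 / 0.052 = 5250000 m^2
Therefore the field area that can be irrigated = 5250000 m^2.


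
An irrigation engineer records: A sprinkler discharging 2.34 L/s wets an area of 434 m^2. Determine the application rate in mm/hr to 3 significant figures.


Approach: apply the application rate relation, rate = (Q/A)*3600.
rate = (2.34 / 434) * 3600 = 19.4 mm/hr
Therefore the application rate = 19.4 mm/hr.


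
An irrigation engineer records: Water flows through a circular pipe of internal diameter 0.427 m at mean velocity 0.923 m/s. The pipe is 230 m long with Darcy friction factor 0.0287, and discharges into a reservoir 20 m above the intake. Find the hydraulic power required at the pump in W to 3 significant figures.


Approach: apply continuity + Darcy-Weisbach + hydraulic power, Q = A*v; hf = f*(L/D)*(v^2/(2g)); H = static + hf; P = rho*g*Q*H.
Step 1 — flow rate (continuity, Q = A*v):
  A = pi*(0.427/2)^2 = 0.14320 m^2
  Q = 0.14320 * 0.923 = 0.13217 m^3/s
Step 2 — friction head loss (Darcy-Weisbach):
  hf = 0.0287 * (230/0.427) * (0.923^2 / (2*9.81))
  hf = 0.67125 m
Step 3 — total head: H = 20 + 0.67125 = 20.671 m
Step 4 — hydraulic power (P = rho*g*Q*H):
  P = 1000 * 9.81 * 0.13217 * 20.671 = 26800 W
Therefore the hydraulic power required at the pump = 26800 W.


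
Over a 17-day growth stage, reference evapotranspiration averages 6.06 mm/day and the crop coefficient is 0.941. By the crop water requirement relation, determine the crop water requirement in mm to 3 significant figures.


Approach: apply the crop water requirement relation, CWR = ET0 * Kc * days.
CWR = 6.06 * 0.941 * 17 = 96.9 mm
Therefore the crop water requirement = 96.9 mm.
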